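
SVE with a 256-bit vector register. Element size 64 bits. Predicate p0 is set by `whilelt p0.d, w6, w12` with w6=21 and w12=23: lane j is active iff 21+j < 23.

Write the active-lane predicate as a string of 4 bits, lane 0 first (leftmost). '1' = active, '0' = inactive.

predicate = 1100

register lanes = 256/64 = 4
whilelt: lane j active iff 21+j < 23 → j < 2 → 2 active
bits (lane 0 leftmost): 1100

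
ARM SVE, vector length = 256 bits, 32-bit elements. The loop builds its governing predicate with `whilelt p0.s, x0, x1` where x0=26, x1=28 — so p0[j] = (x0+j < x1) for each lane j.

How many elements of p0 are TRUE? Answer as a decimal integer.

lane count: 256 div 32 = 8
active while 26+j < 28, i.e. j ∈ [0,2) capped at 8 ⇒ 2

vl = 2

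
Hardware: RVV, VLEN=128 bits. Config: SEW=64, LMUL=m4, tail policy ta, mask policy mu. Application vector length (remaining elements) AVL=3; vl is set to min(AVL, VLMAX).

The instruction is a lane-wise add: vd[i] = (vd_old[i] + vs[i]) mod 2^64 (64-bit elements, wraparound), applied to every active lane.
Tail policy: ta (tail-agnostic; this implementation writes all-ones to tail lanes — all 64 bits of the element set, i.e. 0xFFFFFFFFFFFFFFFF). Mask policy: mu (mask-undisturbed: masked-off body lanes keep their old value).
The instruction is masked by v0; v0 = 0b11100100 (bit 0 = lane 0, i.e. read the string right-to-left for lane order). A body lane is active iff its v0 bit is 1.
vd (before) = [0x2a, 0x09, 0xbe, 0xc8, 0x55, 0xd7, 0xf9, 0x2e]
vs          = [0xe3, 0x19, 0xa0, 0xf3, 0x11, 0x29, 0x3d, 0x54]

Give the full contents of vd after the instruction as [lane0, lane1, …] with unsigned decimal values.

vd = [42, 9, 350, 18446744073709551615, 18446744073709551615, 18446744073709551615, 18446744073709551615, 18446744073709551615]

VLMAX = (128 × 4) / 64 = 8 lanes
AVL=3 ≤ VLMAX=8, so vl = 3
lane  0: mask-off/keep ⇒ 0x2a
lane  1: mask-off/keep ⇒ 0x09
lane  2: add(0xbe,0xa0) ⇒ 0x15e
lane  3: tail/ones ⇒ 0xffffffffffffffff
lane  4: tail/ones ⇒ 0xffffffffffffffff
lane  5: tail/ones ⇒ 0xffffffffffffffff
lane  6: tail/ones ⇒ 0xffffffffffffffff
lane  7: tail/ones ⇒ 0xffffffffffffffff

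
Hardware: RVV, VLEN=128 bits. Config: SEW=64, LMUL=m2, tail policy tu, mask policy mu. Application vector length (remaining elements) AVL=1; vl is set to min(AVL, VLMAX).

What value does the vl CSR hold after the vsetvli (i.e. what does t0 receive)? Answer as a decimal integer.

lanes per group: 128·2/64 = 4
vl = min(AVL, VLMAX) = min(1, 4) = 1

vl = 1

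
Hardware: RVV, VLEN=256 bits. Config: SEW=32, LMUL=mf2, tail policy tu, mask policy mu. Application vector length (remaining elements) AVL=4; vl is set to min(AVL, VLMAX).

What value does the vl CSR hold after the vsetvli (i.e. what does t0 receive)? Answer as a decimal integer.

lanes per group: 256·1/2/32 = 4
vl = min(AVL, VLMAX) = min(4, 4) = 4

vl = 4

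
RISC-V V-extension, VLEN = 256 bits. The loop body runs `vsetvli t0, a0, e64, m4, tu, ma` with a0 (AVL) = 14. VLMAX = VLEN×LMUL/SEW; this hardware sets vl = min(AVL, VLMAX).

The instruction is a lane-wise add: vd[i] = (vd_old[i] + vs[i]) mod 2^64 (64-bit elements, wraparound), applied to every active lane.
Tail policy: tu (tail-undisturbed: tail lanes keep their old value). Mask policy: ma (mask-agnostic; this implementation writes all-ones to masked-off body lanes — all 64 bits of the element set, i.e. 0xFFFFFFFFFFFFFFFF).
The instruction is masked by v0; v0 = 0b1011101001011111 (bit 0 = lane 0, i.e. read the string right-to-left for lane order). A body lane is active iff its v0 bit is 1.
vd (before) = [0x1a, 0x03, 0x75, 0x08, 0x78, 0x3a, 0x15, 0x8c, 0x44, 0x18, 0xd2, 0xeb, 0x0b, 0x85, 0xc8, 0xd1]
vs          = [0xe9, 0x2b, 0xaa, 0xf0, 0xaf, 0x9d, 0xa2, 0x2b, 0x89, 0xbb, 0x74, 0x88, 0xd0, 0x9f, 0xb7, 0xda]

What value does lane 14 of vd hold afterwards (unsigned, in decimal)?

vd[14] = 200

VLMAX = VLEN×LMUL/SEW = 256×4/64 = 16
vl = min(AVL, VLMAX) = min(14, 16) = 14
[0] add(0x1a,0xe9) = 0x103
[1] add(0x03,0x2b) = 0x2e
[2] add(0x75,0xaa) = 0x11f
[3] add(0x08,0xf0) = 0xf8
[4] add(0x78,0xaf) = 0x127
[5] mask-off/ones = 0xffffffffffffffff
[6] add(0x15,0xa2) = 0xb7
[7] mask-off/ones = 0xffffffffffffffff
[8] mask-off/ones = 0xffffffffffffffff
[9] add(0x18,0xbb) = 0xd3
[10] mask-off/ones = 0xffffffffffffffff
[11] add(0xeb,0x88) = 0x173
[12] add(0x0b,0xd0) = 0xdb
[13] add(0x85,0x9f) = 0x124
[14] tail/keep = 0xc8
[15] tail/keep = 0xd1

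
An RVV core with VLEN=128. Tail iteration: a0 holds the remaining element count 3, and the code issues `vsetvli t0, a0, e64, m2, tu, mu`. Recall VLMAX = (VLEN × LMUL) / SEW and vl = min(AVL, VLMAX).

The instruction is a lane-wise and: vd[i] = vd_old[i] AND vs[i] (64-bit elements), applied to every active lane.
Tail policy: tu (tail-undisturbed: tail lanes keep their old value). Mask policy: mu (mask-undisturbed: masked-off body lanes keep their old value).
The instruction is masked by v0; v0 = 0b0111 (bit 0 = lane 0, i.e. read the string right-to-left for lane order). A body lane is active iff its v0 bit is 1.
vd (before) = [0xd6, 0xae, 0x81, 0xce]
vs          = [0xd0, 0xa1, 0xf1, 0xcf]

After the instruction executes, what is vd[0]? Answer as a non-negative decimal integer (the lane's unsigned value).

vd[0] = 208

VLMAX = VLEN×LMUL/SEW = 128×2/64 = 4
vl = min(AVL, VLMAX) = min(3, 4) = 3
  i=0: and(0xd6,0xd0) → 208
  i=1: and(0xae,0xa1) → 160
  i=2: and(0x81,0xf1) → 129
  i=3: tail/keep → 206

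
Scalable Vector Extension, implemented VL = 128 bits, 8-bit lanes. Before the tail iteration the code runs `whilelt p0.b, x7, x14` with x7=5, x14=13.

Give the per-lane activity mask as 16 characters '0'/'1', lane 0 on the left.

register lanes = 128/8 = 16
active while 5+j < 13, i.e. j ∈ [0,8) capped at 16 ⇒ 8
bits (lane 0 leftmost): 1111111100000000

predicate = 1111111100000000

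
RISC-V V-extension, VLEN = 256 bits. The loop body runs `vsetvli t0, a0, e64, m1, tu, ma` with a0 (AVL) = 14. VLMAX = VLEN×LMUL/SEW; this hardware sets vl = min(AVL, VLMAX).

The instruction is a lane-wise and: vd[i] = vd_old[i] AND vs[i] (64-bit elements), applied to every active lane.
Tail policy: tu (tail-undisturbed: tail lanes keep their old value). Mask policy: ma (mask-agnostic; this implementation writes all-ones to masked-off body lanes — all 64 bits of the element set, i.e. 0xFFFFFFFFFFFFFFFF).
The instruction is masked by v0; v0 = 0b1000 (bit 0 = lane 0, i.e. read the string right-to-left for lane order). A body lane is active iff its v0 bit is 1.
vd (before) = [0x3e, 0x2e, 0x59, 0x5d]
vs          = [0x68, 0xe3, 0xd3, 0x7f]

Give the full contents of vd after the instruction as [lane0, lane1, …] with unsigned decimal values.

vd = [18446744073709551615, 18446744073709551615, 18446744073709551615, 93]

VLMAX = VLEN×LMUL/SEW = 256×1/64 = 4
vl ← min(14, 4) = 4
[0] mask-off/ones = 0xffffffffffffffff
[1] mask-off/ones = 0xffffffffffffffff
[2] mask-off/ones = 0xffffffffffffffff
[3] and(0x5d,0x7f) = 0x5d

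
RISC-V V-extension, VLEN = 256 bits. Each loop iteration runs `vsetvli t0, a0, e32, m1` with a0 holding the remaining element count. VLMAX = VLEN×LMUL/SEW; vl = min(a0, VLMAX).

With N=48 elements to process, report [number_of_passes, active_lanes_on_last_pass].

VLMAX = (256 × 1) / 32 = 8 lanes
48 elements at 8/iter → 6 passes, remainder 8 on the last

[iterations, last_vl] = [6, 8]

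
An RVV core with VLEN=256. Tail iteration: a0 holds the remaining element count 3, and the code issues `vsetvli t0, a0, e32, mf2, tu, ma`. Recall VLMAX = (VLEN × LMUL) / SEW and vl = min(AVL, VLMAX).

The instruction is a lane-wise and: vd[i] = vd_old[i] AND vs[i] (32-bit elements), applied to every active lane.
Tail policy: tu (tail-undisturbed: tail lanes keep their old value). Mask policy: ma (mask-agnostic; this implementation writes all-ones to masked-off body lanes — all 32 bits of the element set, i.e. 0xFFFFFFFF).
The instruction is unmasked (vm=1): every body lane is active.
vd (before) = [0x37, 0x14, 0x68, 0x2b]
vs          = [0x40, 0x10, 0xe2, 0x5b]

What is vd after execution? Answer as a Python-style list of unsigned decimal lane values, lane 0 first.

VLMAX = VLEN×LMUL/SEW = 256×1/2/32 = 4
AVL=3 ≤ VLMAX=4, so vl = 3
  i=0: and(0x37,0x40) → 0
  i=1: and(0x14,0x10) → 16
  i=2: and(0x68,0xe2) → 96
  i=3: tail/keep → 43

vd = [0, 16, 96, 43]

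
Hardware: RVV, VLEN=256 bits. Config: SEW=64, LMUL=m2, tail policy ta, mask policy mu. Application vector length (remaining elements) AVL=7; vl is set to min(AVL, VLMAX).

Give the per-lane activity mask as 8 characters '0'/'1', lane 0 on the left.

predicate = 11111110

lanes per group: 256·2/64 = 8
AVL=7 ≤ VLMAX=8, so vl = 7
bits (lane 0 leftmost): 11111110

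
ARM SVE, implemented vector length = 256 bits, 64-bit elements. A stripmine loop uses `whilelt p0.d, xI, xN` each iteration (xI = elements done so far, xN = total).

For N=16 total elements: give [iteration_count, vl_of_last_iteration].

256-bit reg / 64-bit elem → 4 lanes
16 elements at 4/iter → 4 passes, remainder 4 on the last

[iterations, last_vl] = [4, 4]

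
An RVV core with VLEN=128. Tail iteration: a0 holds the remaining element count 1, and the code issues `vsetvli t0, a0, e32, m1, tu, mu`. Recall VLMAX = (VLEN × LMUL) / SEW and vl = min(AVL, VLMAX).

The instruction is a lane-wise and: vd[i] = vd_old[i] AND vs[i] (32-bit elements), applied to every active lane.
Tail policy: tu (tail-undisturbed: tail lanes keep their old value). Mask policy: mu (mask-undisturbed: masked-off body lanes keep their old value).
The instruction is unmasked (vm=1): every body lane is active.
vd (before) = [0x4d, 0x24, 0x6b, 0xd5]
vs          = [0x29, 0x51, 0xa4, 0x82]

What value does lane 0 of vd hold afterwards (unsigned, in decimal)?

vd[0] = 9

VLMAX = VLEN×LMUL/SEW = 128×1/32 = 4
AVL=1 ≤ VLMAX=4, so vl = 1
  i=0: and(0x4d,0x29) → 9
  i=1: tail/keep → 36
  i=2: tail/keep → 107
  i=3: tail/keep → 213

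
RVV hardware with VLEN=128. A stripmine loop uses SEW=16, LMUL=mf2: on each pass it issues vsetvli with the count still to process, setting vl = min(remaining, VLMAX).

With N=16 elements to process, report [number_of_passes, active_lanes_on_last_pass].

[iterations, last_vl] = [4, 4]

lanes per group: 128·1/2/16 = 4
iterations = ceil(16/4) = 4; final-pass vl = 4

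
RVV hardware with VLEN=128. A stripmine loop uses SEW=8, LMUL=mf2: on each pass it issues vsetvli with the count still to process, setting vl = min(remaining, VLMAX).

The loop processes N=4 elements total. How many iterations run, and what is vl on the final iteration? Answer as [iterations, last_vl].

[iterations, last_vl] = [1, 4]

VLMAX = VLEN×LMUL/SEW = 128×1/2/8 = 8
N=4: ⌈4/8⌉ = 1 iters; last vl = 4 − 0×8 = 4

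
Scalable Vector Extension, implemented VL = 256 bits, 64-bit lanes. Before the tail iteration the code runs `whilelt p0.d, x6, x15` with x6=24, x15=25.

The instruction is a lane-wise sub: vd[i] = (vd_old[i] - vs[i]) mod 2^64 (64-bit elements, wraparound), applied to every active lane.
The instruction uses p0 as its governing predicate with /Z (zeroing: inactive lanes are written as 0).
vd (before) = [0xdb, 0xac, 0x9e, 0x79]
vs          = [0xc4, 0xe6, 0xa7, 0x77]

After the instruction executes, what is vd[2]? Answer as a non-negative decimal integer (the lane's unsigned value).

vd[2] = 0

lane count: 256 div 64 = 4
active while 24+j < 25, i.e. j ∈ [0,1) capped at 4 ⇒ 1
  i=0: sub(0xdb,0xc4) → 23
  i=1: tail/zero → 0
  i=2: tail/zero → 0
  i=3: tail/zero → 0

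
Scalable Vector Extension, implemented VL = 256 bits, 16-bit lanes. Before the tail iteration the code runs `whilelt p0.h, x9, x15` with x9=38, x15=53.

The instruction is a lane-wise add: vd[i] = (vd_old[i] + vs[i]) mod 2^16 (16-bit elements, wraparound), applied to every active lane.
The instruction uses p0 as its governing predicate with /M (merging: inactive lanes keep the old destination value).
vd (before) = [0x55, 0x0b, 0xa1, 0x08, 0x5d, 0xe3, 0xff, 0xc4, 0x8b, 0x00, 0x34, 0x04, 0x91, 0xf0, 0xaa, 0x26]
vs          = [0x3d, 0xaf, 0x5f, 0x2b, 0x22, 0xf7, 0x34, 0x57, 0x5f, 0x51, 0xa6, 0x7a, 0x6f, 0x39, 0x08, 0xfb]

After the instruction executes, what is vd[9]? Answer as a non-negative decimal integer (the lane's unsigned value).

register lanes = 256/16 = 16
active while 38+j < 53, i.e. j ∈ [0,15) capped at 16 ⇒ 15
[0] add(0x55,0x3d) = 0x92
[1] add(0x0b,0xaf) = 0xba
[2] add(0xa1,0x5f) = 0x100
[3] add(0x08,0x2b) = 0x33
[4] add(0x5d,0x22) = 0x7f
[5] add(0xe3,0xf7) = 0x1da
[6] add(0xff,0x34) = 0x133
[7] add(0xc4,0x57) = 0x11b
[8] add(0x8b,0x5f) = 0xea
[9] add(0x00,0x51) = 0x51
[10] add(0x34,0xa6) = 0xda
[11] add(0x04,0x7a) = 0x7e
[12] add(0x91,0x6f) = 0x100
[13] add(0xf0,0x39) = 0x129
[14] add(0xaa,0x08) = 0xb2
[15] tail/keep = 0x26

vd[9] = 81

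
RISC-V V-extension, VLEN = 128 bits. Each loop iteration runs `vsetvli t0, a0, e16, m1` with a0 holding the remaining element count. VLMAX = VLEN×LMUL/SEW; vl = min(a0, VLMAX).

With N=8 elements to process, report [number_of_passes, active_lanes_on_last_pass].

lanes per group: 128·1/16 = 8
N=8: ⌈8/8⌉ = 1 iters; last vl = 8 − 0×8 = 8

[iterations, last_vl] = [1, 8]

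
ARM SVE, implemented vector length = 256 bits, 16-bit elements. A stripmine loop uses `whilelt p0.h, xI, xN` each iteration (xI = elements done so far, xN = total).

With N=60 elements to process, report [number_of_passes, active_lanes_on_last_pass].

[iterations, last_vl] = [4, 12]

256-bit reg / 16-bit elem → 16 lanes
60 elements at 16/iter → 4 passes, remainder 12 on the last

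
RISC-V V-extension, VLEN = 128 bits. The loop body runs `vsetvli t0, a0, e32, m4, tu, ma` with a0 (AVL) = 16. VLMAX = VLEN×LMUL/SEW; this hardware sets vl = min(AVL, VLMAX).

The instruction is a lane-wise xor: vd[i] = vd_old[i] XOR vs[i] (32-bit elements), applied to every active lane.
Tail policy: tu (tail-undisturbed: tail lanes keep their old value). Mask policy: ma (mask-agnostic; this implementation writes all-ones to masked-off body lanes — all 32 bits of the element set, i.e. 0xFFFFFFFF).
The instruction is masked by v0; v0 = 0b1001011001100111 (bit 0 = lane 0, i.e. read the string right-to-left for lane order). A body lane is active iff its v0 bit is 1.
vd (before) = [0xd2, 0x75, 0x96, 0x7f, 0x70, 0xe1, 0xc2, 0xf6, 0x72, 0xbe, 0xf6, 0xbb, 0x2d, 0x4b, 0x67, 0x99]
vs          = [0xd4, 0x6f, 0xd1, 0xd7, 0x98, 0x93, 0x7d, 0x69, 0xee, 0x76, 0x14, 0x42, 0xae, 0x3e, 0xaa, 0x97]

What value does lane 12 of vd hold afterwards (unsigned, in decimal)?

vd[12] = 131

VLMAX = VLEN×LMUL/SEW = 128×4/32 = 16
vl = min(AVL, VLMAX) = min(16, 16) = 16
vd[0] xor(0xd2,0xd4) -> 0x06
vd[1] xor(0x75,0x6f) -> 0x1a
vd[2] xor(0x96,0xd1) -> 0x47
vd[3] mask-off/ones -> 0xffffffff
vd[4] mask-off/ones -> 0xffffffff
vd[5] xor(0xe1,0x93) -> 0x72
vd[6] xor(0xc2,0x7d) -> 0xbf
vd[7] mask-off/ones -> 0xffffffff
vd[8] mask-off/ones -> 0xffffffff
vd[9] xor(0xbe,0x76) -> 0xc8
vd[10] xor(0xf6,0x14) -> 0xe2
vd[11] mask-off/ones -> 0xffffffff
vd[12] xor(0x2d,0xae) -> 0x83
vd[13] mask-off/ones -> 0xffffffff
vd[14] mask-off/ones -> 0xffffffff
vd[15] xor(0x99,0x97) -> 0x0e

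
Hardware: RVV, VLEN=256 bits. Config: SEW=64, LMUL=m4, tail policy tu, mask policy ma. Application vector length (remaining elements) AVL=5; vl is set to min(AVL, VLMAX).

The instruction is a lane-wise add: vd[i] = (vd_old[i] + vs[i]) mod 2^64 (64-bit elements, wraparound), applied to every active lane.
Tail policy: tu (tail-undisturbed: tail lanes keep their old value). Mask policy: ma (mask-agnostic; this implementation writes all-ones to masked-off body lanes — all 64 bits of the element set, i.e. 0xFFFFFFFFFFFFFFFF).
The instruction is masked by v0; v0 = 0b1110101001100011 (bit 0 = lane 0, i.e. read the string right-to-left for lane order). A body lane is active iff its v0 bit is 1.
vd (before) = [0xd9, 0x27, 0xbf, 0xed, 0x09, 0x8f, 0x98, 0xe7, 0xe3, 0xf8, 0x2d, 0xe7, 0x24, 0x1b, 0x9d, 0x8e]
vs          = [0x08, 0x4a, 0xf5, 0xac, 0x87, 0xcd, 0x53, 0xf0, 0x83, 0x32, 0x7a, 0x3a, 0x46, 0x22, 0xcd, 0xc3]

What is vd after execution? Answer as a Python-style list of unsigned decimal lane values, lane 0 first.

VLMAX = VLEN×LMUL/SEW = 256×4/64 = 16
AVL=5 ≤ VLMAX=16, so vl = 5
  i=0: add(0xd9,0x08) → 225
  i=1: add(0x27,0x4a) → 113
  i=2: mask-off/ones → 18446744073709551615
  i=3: mask-off/ones → 18446744073709551615
  i=4: mask-off/ones → 18446744073709551615
  i=5: tail/keep → 143
  i=6: tail/keep → 152
  i=7: tail/keep → 231
  i=8: tail/keep → 227
  i=9: tail/keep → 248
  i=10: tail/keep → 45
  i=11: tail/keep → 231
  i=12: tail/keep → 36
  i=13: tail/keep → 27
  i=14: tail/keep → 157
  i=15: tail/keep → 142

vd = [225, 113, 18446744073709551615, 18446744073709551615, 18446744073709551615, 143, 152, 231, 227, 248, 45, 231, 36, 27, 157, 142]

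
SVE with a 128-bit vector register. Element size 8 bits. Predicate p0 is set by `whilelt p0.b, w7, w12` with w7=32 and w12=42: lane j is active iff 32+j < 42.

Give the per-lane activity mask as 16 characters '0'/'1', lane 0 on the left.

128-bit reg / 8-bit elem → 16 lanes
p0[j] = (32+j < 42); true for j=0..9 → 10 lanes set
bits (lane 0 leftmost): 1111111111000000

predicate = 1111111111000000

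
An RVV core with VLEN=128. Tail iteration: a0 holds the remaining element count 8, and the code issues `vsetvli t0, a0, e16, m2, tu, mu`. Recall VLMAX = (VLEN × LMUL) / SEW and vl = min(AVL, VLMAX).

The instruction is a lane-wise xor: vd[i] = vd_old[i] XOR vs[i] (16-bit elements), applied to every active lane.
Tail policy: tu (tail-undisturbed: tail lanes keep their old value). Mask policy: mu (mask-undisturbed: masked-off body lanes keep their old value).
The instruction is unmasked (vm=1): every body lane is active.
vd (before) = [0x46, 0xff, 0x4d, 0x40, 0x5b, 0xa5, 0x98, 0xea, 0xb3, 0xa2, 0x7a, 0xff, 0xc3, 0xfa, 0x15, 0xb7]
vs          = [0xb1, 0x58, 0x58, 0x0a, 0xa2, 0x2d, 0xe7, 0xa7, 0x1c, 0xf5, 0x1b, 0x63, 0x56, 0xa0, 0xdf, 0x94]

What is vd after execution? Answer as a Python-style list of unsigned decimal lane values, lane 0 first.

VLMAX = VLEN×LMUL/SEW = 128×2/16 = 16
AVL=8 ≤ VLMAX=16, so vl = 8
  i=0: xor(0x46,0xb1) → 247
  i=1: xor(0xff,0x58) → 167
  i=2: xor(0x4d,0x58) → 21
  i=3: xor(0x40,0x0a) → 74
  i=4: xor(0x5b,0xa2) → 249
  i=5: xor(0xa5,0x2d) → 136
  i=6: xor(0x98,0xe7) → 127
  i=7: xor(0xea,0xa7) → 77
  i=8: tail/keep → 179
  i=9: tail/keep → 162
  i=10: tail/keep → 122
  i=11: tail/keep → 255
  i=12: tail/keep → 195
  i=13: tail/keep → 250
  i=14: tail/keep → 21
  i=15: tail/keep → 183

vd = [247, 167, 21, 74, 249, 136, 127, 77, 179, 162, 122, 255, 195, 250, 21, 183]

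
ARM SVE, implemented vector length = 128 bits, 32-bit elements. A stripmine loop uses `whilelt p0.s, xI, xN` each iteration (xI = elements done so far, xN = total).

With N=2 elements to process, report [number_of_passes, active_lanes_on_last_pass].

[iterations, last_vl] = [1, 2]

register lanes = 128/32 = 4
2 elements at 4/iter → 1 passes, remainder 2 on the last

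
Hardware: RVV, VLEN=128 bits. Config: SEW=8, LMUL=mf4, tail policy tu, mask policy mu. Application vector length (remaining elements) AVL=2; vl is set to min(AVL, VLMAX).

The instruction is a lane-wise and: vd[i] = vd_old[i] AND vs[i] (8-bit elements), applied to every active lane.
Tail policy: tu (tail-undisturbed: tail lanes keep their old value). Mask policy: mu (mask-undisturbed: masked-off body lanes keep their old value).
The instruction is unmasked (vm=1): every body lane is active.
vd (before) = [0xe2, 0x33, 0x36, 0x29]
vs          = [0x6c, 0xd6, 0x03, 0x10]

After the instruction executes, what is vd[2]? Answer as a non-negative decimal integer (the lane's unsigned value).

VLMAX = (128 × 1/4) / 8 = 4 lanes
vl ← min(2, 4) = 2
[0] and(0xe2,0x6c) = 0x60
[1] and(0x33,0xd6) = 0x12
[2] tail/keep = 0x36
[3] tail/keep = 0x29

vd[2] = 54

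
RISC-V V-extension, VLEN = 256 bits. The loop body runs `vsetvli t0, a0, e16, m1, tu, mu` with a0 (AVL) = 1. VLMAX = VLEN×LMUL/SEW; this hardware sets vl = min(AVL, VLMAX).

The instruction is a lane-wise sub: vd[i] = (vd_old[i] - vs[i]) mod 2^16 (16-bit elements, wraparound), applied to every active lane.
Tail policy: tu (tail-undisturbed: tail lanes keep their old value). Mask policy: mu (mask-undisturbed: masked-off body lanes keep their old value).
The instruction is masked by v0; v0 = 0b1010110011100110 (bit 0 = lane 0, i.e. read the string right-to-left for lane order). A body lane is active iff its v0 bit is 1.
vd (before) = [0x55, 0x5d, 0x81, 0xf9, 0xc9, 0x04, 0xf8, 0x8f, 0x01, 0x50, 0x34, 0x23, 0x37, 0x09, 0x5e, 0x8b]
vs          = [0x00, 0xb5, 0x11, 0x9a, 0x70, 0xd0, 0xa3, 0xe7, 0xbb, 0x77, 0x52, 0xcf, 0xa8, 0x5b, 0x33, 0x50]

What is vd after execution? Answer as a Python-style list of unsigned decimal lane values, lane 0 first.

lanes per group: 256·1/16 = 16
AVL=1 ≤ VLMAX=16, so vl = 1
  i=0: mask-off/keep → 85
  i=1: tail/keep → 93
  i=2: tail/keep → 129
  i=3: tail/keep → 249
  i=4: tail/keep → 201
  i=5: tail/keep → 4
  i=6: tail/keep → 248
  i=7: tail/keep → 143
  i=8: tail/keep → 1
  i=9: tail/keep → 80
  i=10: tail/keep → 52
  i=11: tail/keep → 35
  i=12: tail/keep → 55
  i=13: tail/keep → 9
  i=14: tail/keep → 94
  i=15: tail/keep → 139

vd = [85, 93, 129, 249, 201, 4, 248, 143, 1, 80, 52, 35, 55, 9, 94, 139]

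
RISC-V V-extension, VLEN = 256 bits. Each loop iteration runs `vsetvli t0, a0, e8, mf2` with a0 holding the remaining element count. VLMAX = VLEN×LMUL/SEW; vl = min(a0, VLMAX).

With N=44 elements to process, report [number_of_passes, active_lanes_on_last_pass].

[iterations, last_vl] = [3, 12]

VLMAX = VLEN×LMUL/SEW = 256×1/2/8 = 16
iterations = ceil(44/16) = 3; final-pass vl = 12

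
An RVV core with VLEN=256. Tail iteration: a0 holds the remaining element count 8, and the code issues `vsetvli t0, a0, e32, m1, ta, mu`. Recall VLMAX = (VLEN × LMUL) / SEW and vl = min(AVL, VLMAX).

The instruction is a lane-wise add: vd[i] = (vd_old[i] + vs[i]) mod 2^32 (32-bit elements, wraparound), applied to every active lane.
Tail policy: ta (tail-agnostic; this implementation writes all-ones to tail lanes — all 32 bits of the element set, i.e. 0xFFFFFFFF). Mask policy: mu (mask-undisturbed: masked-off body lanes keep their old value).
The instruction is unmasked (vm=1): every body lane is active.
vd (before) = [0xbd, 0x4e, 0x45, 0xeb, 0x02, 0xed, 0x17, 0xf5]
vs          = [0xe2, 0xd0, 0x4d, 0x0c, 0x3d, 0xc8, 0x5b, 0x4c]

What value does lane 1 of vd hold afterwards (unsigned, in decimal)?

VLMAX = (256 × 1) / 32 = 8 lanes
vl = min(AVL, VLMAX) = min(8, 8) = 8
lane  0: add(0xbd,0xe2) ⇒ 0x19f
lane  1: add(0x4e,0xd0) ⇒ 0x11e
lane  2: add(0x45,0x4d) ⇒ 0x92
lane  3: add(0xeb,0x0c) ⇒ 0xf7
lane  4: add(0x02,0x3d) ⇒ 0x3f
lane  5: add(0xed,0xc8) ⇒ 0x1b5
lane  6: add(0x17,0x5b) ⇒ 0x72
lane  7: add(0xf5,0x4c) ⇒ 0x141

vd[1] = 286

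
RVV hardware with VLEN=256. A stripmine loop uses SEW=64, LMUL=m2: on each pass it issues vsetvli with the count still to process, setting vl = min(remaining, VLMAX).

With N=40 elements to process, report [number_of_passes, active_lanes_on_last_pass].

[iterations, last_vl] = [5, 8]

VLMAX = VLEN×LMUL/SEW = 256×2/64 = 8
N=40: ⌈40/8⌉ = 5 iters; last vl = 40 − 4×8 = 8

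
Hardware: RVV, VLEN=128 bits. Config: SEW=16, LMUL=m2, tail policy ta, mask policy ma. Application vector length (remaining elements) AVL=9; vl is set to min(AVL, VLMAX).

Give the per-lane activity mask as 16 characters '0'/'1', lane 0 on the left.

predicate = 1111111110000000

lanes per group: 128·2/16 = 16
vl ← min(9, 16) = 9
bits (lane 0 leftmost): 1111111110000000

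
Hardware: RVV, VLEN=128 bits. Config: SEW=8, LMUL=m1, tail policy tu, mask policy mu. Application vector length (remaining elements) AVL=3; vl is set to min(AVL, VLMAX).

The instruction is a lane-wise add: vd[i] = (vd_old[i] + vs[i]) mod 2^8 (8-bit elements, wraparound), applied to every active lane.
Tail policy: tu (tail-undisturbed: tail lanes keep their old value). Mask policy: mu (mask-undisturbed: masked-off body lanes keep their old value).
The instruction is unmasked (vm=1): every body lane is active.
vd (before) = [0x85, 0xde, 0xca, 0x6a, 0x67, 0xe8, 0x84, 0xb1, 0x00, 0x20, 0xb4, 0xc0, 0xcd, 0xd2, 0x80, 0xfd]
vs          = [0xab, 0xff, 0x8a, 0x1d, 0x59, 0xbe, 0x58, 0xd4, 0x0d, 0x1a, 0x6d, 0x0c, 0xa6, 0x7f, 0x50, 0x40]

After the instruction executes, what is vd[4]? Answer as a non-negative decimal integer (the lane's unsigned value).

vd[4] = 103

VLMAX = VLEN×LMUL/SEW = 128×1/8 = 16
vl = min(AVL, VLMAX) = min(3, 16) = 3
  i=0: add(0x85,0xab) → 48
  i=1: add(0xde,0xff) → 221
  i=2: add(0xca,0x8a) → 84
  i=3: tail/keep → 106
  i=4: tail/keep → 103
  i=5: tail/keep → 232
  i=6: tail/keep → 132
  i=7: tail/keep → 177
  i=8: tail/keep → 0
  i=9: tail/keep → 32
  i=10: tail/keep → 180
  i=11: tail/keep → 192
  i=12: tail/keep → 205
  i=13: tail/keep → 210
  i=14: tail/keep → 128
  i=15: tail/keep → 253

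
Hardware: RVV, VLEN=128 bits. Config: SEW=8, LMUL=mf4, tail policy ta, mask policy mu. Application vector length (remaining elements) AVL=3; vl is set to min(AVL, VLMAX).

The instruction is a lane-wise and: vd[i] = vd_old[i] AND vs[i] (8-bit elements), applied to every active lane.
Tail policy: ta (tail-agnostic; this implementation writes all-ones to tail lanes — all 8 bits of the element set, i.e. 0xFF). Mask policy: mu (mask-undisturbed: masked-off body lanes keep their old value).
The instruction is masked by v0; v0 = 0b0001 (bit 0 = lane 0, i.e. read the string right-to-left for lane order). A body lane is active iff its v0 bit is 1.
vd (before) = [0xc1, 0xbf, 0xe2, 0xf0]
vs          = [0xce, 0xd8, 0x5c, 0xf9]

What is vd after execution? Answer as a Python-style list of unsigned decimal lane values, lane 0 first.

VLMAX = (128 × 1/4) / 8 = 4 lanes
AVL=3 ≤ VLMAX=4, so vl = 3
  i=0: and(0xc1,0xce) → 192
  i=1: mask-off/keep → 191
  i=2: mask-off/keep → 226
  i=3: tail/ones → 255

vd = [192, 191, 226, 255]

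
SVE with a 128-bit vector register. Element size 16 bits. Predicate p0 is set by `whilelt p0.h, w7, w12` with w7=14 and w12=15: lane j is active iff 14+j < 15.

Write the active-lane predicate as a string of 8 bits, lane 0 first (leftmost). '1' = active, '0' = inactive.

128-bit reg / 16-bit elem → 8 lanes
whilelt: lane j active iff 14+j < 15 → j < 1 → 1 active
bits (lane 0 leftmost): 10000000

predicate = 10000000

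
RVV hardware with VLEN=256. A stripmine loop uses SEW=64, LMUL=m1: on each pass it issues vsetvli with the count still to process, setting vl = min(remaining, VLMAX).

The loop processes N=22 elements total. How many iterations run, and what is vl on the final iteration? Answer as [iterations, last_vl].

VLMAX = (256 × 1) / 64 = 4 lanes
22 elements at 4/iter → 6 passes, remainder 2 on the last

[iterations, last_vl] = [6, 2]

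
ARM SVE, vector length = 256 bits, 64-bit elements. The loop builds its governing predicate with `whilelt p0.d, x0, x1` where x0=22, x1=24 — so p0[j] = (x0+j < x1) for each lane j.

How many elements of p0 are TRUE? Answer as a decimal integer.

vl = 2

register lanes = 256/64 = 4
active while 22+j < 24, i.e. j ∈ [0,2) capped at 4 ⇒ 2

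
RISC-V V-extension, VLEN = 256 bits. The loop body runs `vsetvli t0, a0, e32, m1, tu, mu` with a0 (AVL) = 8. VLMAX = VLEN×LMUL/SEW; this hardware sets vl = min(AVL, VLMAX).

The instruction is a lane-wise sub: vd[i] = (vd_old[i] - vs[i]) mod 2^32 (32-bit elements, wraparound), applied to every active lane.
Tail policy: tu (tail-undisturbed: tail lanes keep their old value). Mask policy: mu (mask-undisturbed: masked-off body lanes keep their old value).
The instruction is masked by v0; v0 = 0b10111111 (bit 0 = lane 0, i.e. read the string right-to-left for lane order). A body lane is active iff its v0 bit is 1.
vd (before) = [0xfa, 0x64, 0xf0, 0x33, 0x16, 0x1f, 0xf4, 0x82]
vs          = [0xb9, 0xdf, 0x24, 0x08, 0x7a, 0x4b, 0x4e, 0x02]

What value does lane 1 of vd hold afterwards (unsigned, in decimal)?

vd[1] = 4294967173

VLMAX = VLEN×LMUL/SEW = 256×1/32 = 8
vl ← min(8, 8) = 8
  i=0: sub(0xfa,0xb9) → 65
  i=1: sub(0x64,0xdf) → 4294967173
  i=2: sub(0xf0,0x24) → 204
  i=3: sub(0x33,0x08) → 43
  i=4: sub(0x16,0x7a) → 4294967196
  i=5: sub(0x1f,0x4b) → 4294967252
  i=6: mask-off/keep → 244
  i=7: sub(0x82,0x02) → 128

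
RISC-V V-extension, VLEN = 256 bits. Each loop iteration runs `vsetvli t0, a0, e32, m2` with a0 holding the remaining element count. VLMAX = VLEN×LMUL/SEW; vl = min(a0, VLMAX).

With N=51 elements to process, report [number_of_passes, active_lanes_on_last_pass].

[iterations, last_vl] = [4, 3]

VLMAX = (256 × 2) / 32 = 16 lanes
N=51: ⌈51/16⌉ = 4 iters; last vl = 51 − 3×16 = 3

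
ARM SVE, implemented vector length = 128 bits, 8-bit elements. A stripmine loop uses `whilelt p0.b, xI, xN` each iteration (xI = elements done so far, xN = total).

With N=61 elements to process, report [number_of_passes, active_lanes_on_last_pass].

register lanes = 128/8 = 16
61 elements at 16/iter → 4 passes, remainder 13 on the last

[iterations, last_vl] = [4, 13]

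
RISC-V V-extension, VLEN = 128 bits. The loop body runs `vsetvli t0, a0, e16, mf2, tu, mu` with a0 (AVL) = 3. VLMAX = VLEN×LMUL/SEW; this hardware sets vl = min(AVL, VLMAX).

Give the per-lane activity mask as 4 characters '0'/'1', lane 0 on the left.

predicate = 1110

lanes per group: 128·1/2/16 = 4
vl ← min(3, 4) = 3
bits (lane 0 leftmost): 1110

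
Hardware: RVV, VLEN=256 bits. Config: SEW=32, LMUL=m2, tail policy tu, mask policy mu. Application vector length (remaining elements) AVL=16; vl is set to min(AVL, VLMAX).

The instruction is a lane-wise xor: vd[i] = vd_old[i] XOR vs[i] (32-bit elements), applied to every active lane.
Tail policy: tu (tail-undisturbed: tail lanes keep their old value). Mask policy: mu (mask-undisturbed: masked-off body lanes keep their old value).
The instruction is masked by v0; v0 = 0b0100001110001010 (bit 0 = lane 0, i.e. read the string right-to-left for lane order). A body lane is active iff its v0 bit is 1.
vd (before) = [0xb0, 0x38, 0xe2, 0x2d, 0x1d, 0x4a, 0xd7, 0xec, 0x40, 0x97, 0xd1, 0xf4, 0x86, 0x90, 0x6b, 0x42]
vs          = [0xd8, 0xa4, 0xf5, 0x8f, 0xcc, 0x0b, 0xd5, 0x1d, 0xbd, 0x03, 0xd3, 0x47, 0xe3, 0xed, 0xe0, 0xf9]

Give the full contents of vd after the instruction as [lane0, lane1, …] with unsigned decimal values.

vd = [176, 156, 226, 162, 29, 74, 215, 241, 253, 148, 209, 244, 134, 144, 139, 66]

lanes per group: 256·2/32 = 16
vl ← min(16, 16) = 16
[0] mask-off/keep = 0xb0
[1] xor(0x38,0xa4) = 0x9c
[2] mask-off/keep = 0xe2
[3] xor(0x2d,0x8f) = 0xa2
[4] mask-off/keep = 0x1d
[5] mask-off/keep = 0x4a
[6] mask-off/keep = 0xd7
[7] xor(0xec,0x1d) = 0xf1
[8] xor(0x40,0xbd) = 0xfd
[9] xor(0x97,0x03) = 0x94
[10] mask-off/keep = 0xd1
[11] mask-off/keep = 0xf4
[12] mask-off/keep = 0x86
[13] mask-off/keep = 0x90
[14] xor(0x6b,0xe0) = 0x8b
[15] mask-off/keep = 0x42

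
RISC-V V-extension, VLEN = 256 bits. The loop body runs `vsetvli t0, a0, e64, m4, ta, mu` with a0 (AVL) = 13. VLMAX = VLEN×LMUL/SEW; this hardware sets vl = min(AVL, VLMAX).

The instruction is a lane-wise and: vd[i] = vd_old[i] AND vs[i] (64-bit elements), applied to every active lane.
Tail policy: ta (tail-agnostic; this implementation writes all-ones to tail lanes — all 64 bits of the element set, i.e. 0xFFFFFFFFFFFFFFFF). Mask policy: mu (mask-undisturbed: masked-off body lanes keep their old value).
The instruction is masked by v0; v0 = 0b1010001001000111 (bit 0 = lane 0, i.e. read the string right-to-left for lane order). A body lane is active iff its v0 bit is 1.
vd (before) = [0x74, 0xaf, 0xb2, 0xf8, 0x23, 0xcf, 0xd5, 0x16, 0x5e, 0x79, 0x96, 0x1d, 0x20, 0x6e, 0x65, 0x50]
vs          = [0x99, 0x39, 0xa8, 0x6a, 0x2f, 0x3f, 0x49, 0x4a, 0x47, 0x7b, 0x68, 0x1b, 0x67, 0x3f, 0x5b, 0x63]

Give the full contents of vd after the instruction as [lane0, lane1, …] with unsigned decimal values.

vd = [16, 41, 160, 248, 35, 207, 65, 22, 94, 121, 150, 29, 32, 18446744073709551615, 18446744073709551615, 18446744073709551615]

VLMAX = (256 × 4) / 64 = 16 lanes
AVL=13 ≤ VLMAX=16, so vl = 13
  i=0: and(0x74,0x99) → 16
  i=1: and(0xaf,0x39) → 41
  i=2: and(0xb2,0xa8) → 160
  i=3: mask-off/keep → 248
  i=4: mask-off/keep → 35
  i=5: mask-off/keep → 207
  i=6: and(0xd5,0x49) → 65
  i=7: mask-off/keep → 22
  i=8: mask-off/keep → 94
  i=9: and(0x79,0x7b) → 121
  i=10: mask-off/keep → 150
  i=11: mask-off/keep → 29
  i=12: mask-off/keep → 32
  i=13: tail/ones → 18446744073709551615
  i=14: tail/ones → 18446744073709551615
  i=15: tail/ones → 18446744073709551615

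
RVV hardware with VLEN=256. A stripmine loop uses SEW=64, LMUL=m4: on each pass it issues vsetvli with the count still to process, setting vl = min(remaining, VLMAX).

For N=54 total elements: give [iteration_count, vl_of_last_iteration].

VLMAX = VLEN×LMUL/SEW = 256×4/64 = 16
iterations = ceil(54/16) = 4; final-pass vl = 6

[iterations, last_vl] = [4, 6]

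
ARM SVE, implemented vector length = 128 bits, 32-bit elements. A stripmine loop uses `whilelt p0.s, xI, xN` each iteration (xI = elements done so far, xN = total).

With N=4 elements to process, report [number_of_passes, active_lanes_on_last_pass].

128-bit reg / 32-bit elem → 4 lanes
iterations = ceil(4/4) = 1; final-pass vl = 4

[iterations, last_vl] = [1, 4]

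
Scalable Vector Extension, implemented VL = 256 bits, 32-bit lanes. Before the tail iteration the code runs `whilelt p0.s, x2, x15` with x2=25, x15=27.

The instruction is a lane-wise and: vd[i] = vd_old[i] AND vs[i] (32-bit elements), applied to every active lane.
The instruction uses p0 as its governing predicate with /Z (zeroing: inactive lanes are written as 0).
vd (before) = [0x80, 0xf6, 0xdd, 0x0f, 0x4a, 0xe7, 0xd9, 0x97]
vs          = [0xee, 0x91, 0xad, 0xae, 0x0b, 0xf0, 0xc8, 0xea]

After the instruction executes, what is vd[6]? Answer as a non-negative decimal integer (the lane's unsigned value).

vd[6] = 0

register lanes = 256/32 = 8
active while 25+j < 27, i.e. j ∈ [0,2) capped at 8 ⇒ 2
  i=0: and(0x80,0xee) → 128
  i=1: and(0xf6,0x91) → 144
  i=2: tail/zero → 0
  i=3: tail/zero → 0
  i=4: tail/zero → 0
  i=5: tail/zero → 0
  i=6: tail/zero → 0
  i=7: tail/zero → 0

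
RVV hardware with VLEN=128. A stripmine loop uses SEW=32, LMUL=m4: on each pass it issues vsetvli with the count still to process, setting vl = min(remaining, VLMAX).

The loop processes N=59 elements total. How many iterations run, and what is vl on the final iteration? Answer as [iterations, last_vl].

[iterations, last_vl] = [4, 11]

VLMAX = (128 × 4) / 32 = 16 lanes
N=59: ⌈59/16⌉ = 4 iters; last vl = 59 − 3×16 = 11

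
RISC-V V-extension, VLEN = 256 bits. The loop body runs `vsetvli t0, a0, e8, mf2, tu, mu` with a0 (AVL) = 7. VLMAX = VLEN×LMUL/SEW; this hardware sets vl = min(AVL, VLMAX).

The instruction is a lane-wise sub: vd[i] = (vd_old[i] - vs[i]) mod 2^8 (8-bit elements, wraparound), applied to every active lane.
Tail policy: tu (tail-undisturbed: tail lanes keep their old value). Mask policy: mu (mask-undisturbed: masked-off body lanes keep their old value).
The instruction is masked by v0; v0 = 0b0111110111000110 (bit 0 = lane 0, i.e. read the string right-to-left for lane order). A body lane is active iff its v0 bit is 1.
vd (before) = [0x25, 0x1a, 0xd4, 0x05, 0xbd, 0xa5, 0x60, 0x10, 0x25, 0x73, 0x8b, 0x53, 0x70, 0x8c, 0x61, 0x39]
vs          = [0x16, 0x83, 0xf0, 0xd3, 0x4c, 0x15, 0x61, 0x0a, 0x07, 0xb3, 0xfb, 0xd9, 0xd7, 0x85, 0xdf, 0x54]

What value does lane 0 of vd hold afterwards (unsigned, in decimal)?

VLMAX = (256 × 1/2) / 8 = 16 lanes
vl ← min(7, 16) = 7
[0] mask-off/keep = 0x25
[1] sub(0x1a,0x83) = 0x97
[2] sub(0xd4,0xf0) = 0xe4
[3] mask-off/keep = 0x05
[4] mask-off/keep = 0xbd
[5] mask-off/keep = 0xa5
[6] sub(0x60,0x61) = 0xff
[7] tail/keep = 0x10
[8] tail/keep = 0x25
[9] tail/keep = 0x73
[10] tail/keep = 0x8b
[11] tail/keep = 0x53
[12] tail/keep = 0x70
[13] tail/keep = 0x8c
[14] tail/keep = 0x61
[15] tail/keep = 0x39

vd[0] = 37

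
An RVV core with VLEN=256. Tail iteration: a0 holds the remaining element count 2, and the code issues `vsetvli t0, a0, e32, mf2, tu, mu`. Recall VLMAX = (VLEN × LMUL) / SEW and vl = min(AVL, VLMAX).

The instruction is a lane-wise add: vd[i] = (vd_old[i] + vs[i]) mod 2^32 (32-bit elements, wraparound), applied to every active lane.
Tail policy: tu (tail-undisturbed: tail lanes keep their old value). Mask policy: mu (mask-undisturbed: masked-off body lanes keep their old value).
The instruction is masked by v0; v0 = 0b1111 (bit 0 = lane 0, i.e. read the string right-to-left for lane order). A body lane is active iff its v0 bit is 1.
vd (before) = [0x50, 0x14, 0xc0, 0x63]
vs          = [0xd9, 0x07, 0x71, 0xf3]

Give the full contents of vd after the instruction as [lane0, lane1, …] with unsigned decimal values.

VLMAX = (256 × 1/2) / 32 = 4 lanes
vl ← min(2, 4) = 2
vd[0] add(0x50,0xd9) -> 0x129
vd[1] add(0x14,0x07) -> 0x1b
vd[2] tail/keep -> 0xc0
vd[3] tail/keep -> 0x63

vd = [297, 27, 192, 99]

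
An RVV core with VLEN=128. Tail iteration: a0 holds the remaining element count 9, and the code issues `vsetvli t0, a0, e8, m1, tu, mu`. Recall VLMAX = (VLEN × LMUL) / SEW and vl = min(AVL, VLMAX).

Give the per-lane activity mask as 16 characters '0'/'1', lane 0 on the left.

VLMAX = VLEN×LMUL/SEW = 128×1/8 = 16
vl ← min(9, 16) = 9
bits (lane 0 leftmost): 1111111110000000

predicate = 1111111110000000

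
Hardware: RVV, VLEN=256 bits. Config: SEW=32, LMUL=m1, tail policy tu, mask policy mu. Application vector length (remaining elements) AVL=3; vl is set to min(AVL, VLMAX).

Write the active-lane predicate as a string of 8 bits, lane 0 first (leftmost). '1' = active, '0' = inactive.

lanes per group: 256·1/32 = 8
AVL=3 ≤ VLMAX=8, so vl = 3
bits (lane 0 leftmost): 11100000

predicate = 11100000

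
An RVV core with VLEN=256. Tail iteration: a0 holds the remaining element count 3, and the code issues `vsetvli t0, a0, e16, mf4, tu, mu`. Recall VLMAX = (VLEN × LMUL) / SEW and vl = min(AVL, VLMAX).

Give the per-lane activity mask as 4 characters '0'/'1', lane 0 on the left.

predicate = 1110

lanes per group: 256·1/4/16 = 4
vl = min(AVL, VLMAX) = min(3, 4) = 3
bits (lane 0 leftmost): 1110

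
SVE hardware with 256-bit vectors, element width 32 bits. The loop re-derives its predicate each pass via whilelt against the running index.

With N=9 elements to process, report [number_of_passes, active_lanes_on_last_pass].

register lanes = 256/32 = 8
9 elements at 8/iter → 2 passes, remainder 1 on the last

[iterations, last_vl] = [2, 1]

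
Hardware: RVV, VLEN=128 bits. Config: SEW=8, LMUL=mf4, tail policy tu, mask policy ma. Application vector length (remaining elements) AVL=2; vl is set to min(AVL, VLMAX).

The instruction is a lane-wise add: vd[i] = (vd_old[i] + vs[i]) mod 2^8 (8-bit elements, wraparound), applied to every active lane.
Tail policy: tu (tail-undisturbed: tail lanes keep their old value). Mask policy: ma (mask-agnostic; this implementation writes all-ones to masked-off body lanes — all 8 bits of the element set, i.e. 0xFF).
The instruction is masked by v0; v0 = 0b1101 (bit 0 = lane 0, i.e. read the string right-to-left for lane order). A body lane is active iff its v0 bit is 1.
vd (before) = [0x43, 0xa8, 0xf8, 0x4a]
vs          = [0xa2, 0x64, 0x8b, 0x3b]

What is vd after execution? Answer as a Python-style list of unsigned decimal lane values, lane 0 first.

VLMAX = VLEN×LMUL/SEW = 128×1/4/8 = 4
vl ← min(2, 4) = 2
vd[0] add(0x43,0xa2) -> 0xe5
vd[1] mask-off/ones -> 0xff
vd[2] tail/keep -> 0xf8
vd[3] tail/keep -> 0x4a

vd = [229, 255, 248, 74]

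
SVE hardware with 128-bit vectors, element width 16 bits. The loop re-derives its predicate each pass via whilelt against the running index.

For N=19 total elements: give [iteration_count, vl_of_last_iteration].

register lanes = 128/16 = 8
N=19: ⌈19/8⌉ = 3 iters; last vl = 19 − 2×8 = 3

[iterations, last_vl] = [3, 3]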